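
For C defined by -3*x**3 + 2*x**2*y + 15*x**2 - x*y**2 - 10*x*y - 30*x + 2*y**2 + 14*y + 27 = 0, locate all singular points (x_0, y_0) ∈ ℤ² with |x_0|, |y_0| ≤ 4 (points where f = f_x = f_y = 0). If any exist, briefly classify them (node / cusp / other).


Singular points: {(1, -3)}; classification: cusp.

Compute partial derivatives:
  f_x = -9*x**2 + 4*x*y + 30*x - y**2 - 10*y - 30.
  f_y = 2*x**2 - 2*x*y - 10*x + 4*y + 14.
Scan x_0 ∈ {−4, ..., 4}. For each x_0, f_y(x_0, y) is a polynomial in y; find its integer roots y ∈ {−4, ..., 4}, then test f_x and f at those candidates.
  x = -4: f_y(-4, y) = 12*y + 86; no integer root y with |y| ≤ 4.
  x = -3: f_y(-3, y) = 10*y + 62; no integer root y with |y| ≤ 4.
  x = -2: f_y(-2, y) = 8*y + 42; no integer root y with |y| ≤ 4.
  x = -1: f_y(-1, y) = 6*y + 26; no integer root y with |y| ≤ 4.
  x = 0: f_y(0, y) = 4*y + 14; no integer root y with |y| ≤ 4.
  x = 1: f_y(1, y) = 2*y + 6; vanishes at y ∈ {-3}. (1, -3): f_x = 0, f = 0 — SINGULAR.
  x = 2: f_y(2, y) = 2; no integer root y with |y| ≤ 4.
  x = 3: f_y(3, y) = 2 - 2*y; vanishes at y ∈ {1}. (3, 1): f_x = -20 ≠ 0.
  x = 4: f_y(4, y) = 6 - 4*y; no integer root y with |y| ≤ 4.
Only singular point on the grid: (1, -3).
Classify: substitute x = 1 + u, y = -3 + v and expand: f = -3*u**3 + 2*u**2*v - u*v**2 + v**2.
No constant or linear terms (consistent with a singular point). Quadratic part: v**2. Cubic part: -3*u**3 + 2*u**2*v - u*v**2.
The quadratic part v**2 is a perfect square, so there is a single (double) tangent line v = 0, i.e. y = -3. Restricting the cubic part to that line (v = 0) leaves -3*u**3 ≠ 0, so f is not divisible by v and the branch is v² ≈ 3*u**3 to lowest order — this is a cusp.
Classification: cusp.


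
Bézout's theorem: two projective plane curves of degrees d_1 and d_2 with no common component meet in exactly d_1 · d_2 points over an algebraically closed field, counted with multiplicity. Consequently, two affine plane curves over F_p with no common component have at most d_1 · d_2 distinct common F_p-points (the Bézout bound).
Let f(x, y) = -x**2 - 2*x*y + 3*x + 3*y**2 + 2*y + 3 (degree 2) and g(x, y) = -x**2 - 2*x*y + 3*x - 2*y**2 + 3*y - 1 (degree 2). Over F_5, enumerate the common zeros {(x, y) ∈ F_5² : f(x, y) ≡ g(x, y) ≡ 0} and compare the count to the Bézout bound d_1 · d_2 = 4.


Common zeros: {(2, 4), (3, 4)}; count = 2; Bézout bound = 4.

deg(f) = 2, deg(g) = 2, so Bézout bound = 4.
Scan x ∈ F_5. For each x, list the y ∈ F_5 with f(x, y) ≡ 0 and those with g(x, y) ≡ 0 (mod 5); the common zeros in that column are the intersection.
  x = 0: f ≡ 0 at y ∈ ∅; g ≡ 0 at y ∈ {1, 3}; common: ∅.
  x = 1: f ≡ 0 at y ∈ {0}; g ≡ 0 at y ∈ {1, 2}; common: ∅.
  x = 2: f ≡ 0 at y ∈ {0, 4}; g ≡ 0 at y ∈ {3, 4}; common: {4}.
  x = 3: f ≡ 0 at y ∈ {4}; g ≡ 0 at y ∈ {2, 4}; common: {4}.
  x = 4: f ≡ 0 at y ∈ ∅; g ≡ 0 at y ∈ {0}; common: ∅.
Collecting: common zeros = {(2, 4), (3, 4)}, so the count is 2.
Comparison with the Bézout bound: 2 ≤ 4 = deg(f)·deg(g), as expected for curves with no common component (the affine F_5-count falls short of the bound because intersections may lie at infinity, over extension fields, or carry multiplicity).


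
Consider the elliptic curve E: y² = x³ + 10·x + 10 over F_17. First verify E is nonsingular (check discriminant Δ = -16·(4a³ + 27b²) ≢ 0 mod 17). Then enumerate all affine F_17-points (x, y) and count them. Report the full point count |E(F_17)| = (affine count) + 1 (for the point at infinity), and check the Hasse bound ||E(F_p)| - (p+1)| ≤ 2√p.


Affine points = {(1, 2), (1, 15), (2, 2), (2, 15), (3, 4), (3, 13), (5, 7), (5, 10), (7, 7), (7, 10), (9, 8), (9, 9), (13, 5), (13, 12), (14, 2), (14, 15), (15, 4), (15, 13), (16, 4), (16, 13)}; affine count = 20; |E(F_17)| = 21.

Discriminant check: Δ ∝ 4a³ + 27b² = 4·10³ + 27·10² = 4·1000 + 27·100 ≡ 2 (mod 17). Nonzero ⇒ E is nonsingular.
For each x ∈ F_17, compute rhs = x³ + 10·x + 10 mod 17, then count y ∈ F_17 with y² ≡ rhs.
  x = 0: rhs = 10, matching y values: none (0 points).
  x = 1: rhs = 4, matching y values: 2, 15 (2 points).
  x = 2: rhs = 4, matching y values: 2, 15 (2 points).
  x = 3: rhs = 16, matching y values: 4, 13 (2 points).
  x = 4: rhs = 12, matching y values: none (0 points).
  x = 5: rhs = 15, matching y values: 7, 10 (2 points).
  x = 6: rhs = 14, matching y values: none (0 points).
  x = 7: rhs = 15, matching y values: 7, 10 (2 points).
  x = 8: rhs = 7, matching y values: none (0 points).
  x = 9: rhs = 13, matching y values: 8, 9 (2 points).
  x = 10: rhs = 5, matching y values: none (0 points).
  x = 11: rhs = 6, matching y values: none (0 points).
  x = 12: rhs = 5, matching y values: none (0 points).
  x = 13: rhs = 8, matching y values: 5, 12 (2 points).
  x = 14: rhs = 4, matching y values: 2, 15 (2 points).
  x = 15: rhs = 16, matching y values: 4, 13 (2 points).
  x = 16: rhs = 16, matching y values: 4, 13 (2 points).
Total affine count: 20.
Full point count |E(F_17)| = 20 + 1 = 21.
Hasse bound: |21 − (17+1)| = |3| = 3 ≤ 2√17 ≈ 8.2462 ✓.


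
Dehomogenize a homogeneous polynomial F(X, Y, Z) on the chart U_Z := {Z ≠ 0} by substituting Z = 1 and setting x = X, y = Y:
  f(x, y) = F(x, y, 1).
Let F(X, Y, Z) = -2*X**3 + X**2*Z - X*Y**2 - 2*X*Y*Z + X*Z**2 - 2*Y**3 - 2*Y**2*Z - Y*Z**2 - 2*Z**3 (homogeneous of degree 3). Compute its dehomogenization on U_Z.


f(x, y) = -2*x**3 + x**2 - x*y**2 - 2*x*y + x - 2*y**3 - 2*y**2 - y - 2

On U_Z we set Z = 1. Each monomial c·X^i·Y^j·Z^k in F becomes c·x^i·y^j·1^k = c·x^i·y^j.
Substituting Z = 1: F(X, Y, 1) = -2*x**3 + x**2 - x*y**2 - 2*x*y + x - 2*y**3 - 2*y**2 - y - 2.
Note: deg(f) ≤ deg(F) = 3; strict inequality happens when F is divisible by Z (lost terms).


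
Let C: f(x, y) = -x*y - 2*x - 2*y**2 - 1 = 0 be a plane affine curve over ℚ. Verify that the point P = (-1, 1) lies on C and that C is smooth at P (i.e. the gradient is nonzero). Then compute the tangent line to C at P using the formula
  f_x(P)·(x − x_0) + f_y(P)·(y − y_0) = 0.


Tangent line at P: -3*x - 3*y = 0.

Step 1: f(-1, 1) = 0, so P lies on C.
Step 2: partial derivatives
  f_x(x, y) = -y - 2, f_y(x, y) = -x - 4*y.
  f_x(P) = -3, f_y(P) = -3 (gradient nonzero, so P is smooth).
Step 3: tangent line at P: -3·(x − -1) + -3·(y − 1) = 0.
Expanding: -3*x - 3*y = 0.


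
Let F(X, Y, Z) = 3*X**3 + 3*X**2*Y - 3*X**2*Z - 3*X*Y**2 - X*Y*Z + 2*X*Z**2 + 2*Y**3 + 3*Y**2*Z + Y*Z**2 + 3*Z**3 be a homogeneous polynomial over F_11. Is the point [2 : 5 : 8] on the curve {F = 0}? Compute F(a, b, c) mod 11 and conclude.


F(2,5,8) ≡ 3 (mod 11); P is NOT on the curve.

Evaluate F(2, 5, 8) term-by-term (mod 11).
  3*X**3 ↦ 3·8·1·1 = 24
  3*X**2*Y ↦ 3·4·5·1 = 60
  -3*X**2*Z ↦ -3·4·1·8 = -96
  -3*X*Y**2 ↦ -3·2·25·1 = -150
  -X*Y*Z ↦ -1·2·5·8 = -80
  2*X*Z**2 ↦ 2·2·1·64 = 256
  2*Y**3 ↦ 2·1·125·1 = 250
  3*Y**2*Z ↦ 3·1·25·8 = 600
  Y*Z**2 ↦ 1·1·5·64 = 320
  3*Z**3 ↦ 3·1·1·512 = 1536
Sum: F(2, 5, 8) = (24) + (60) + (-96) + (-150) + (-80) + (256) + (250) + (600) + (320) + (1536) = 2720.
Reducing mod 11: 2720 ≡ 3 (mod 11).
Since F(a, b, c) ≡ 3 ≠ 0 (mod 11), P does NOT lie on the curve.


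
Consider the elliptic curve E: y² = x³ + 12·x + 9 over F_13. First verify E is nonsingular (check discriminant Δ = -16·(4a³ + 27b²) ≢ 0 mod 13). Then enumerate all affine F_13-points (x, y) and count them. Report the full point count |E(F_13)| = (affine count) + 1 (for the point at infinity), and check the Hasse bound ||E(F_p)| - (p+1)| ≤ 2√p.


Affine points = {(0, 3), (0, 10), (1, 3), (1, 10), (4, 2), (4, 11), (5, 5), (5, 8), (9, 1), (9, 12), (11, 4), (11, 9), (12, 3), (12, 10)}; affine count = 14; |E(F_13)| = 15.

Discriminant check: Δ ∝ 4a³ + 27b² = 4·12³ + 27·9² = 4·1728 + 27·81 ≡ 12 (mod 13). Nonzero ⇒ E is nonsingular.
For each x ∈ F_13, compute rhs = x³ + 12·x + 9 mod 13, then count y ∈ F_13 with y² ≡ rhs.
  x = 0: rhs = 9, matching y values: 3, 10 (2 points).
  x = 1: rhs = 9, matching y values: 3, 10 (2 points).
  x = 2: rhs = 2, matching y values: none (0 points).
  x = 3: rhs = 7, matching y values: none (0 points).
  x = 4: rhs = 4, matching y values: 2, 11 (2 points).
  x = 5: rhs = 12, matching y values: 5, 8 (2 points).
  x = 6: rhs = 11, matching y values: none (0 points).
  x = 7: rhs = 7, matching y values: none (0 points).
  x = 8: rhs = 6, matching y values: none (0 points).
  x = 9: rhs = 1, matching y values: 1, 12 (2 points).
  x = 10: rhs = 11, matching y values: none (0 points).
  x = 11: rhs = 3, matching y values: 4, 9 (2 points).
  x = 12: rhs = 9, matching y values: 3, 10 (2 points).
Total affine count: 14.
Full point count |E(F_13)| = 14 + 1 = 15.
Hasse bound: |15 − (13+1)| = |1| = 1 ≤ 2√13 ≈ 7.2111 ✓.


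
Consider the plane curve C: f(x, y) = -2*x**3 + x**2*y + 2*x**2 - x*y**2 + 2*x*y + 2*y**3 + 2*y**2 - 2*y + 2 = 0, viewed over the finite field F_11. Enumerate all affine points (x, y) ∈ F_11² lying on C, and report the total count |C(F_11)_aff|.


Affine F_11-points: {(0, 2), (0, 4), (1, 10), (2, 2), (2, 3), (2, 6), (3, 6), (5, 0), (5, 7), (6, 4), (6, 5), (7, 1), (8, 3), (8, 4), (8, 7), (9, 3), (10, 6)}; count = 17.

For each of the 121 pairs (x, y) ∈ F_11², evaluate f(x, y) mod 11. Record the zeros.
  x = 0: [0↦2, 1↦4, 2↦0, 3↦2, 4↦0, 5↦6, 6↦10, 7↦2, 8↦5, 9↦9, 10↦4]  zeros at y ∈ {2, 4}
  x = 1: [0↦2, 1↦6, 2↦2, 3↦2, 4↦7, 5↦7, 6↦3, 7↦7, 8↦9, 9↦10, 10↦0]  zeros at y ∈ {10}
  x = 2: [0↦5, 1↦2, 2↦0, 3↦0, 4↦3, 5↦10, 6↦0, 7↦7, 8↦10, 9↦10, 10↦8]  zeros at y ∈ {2, 3, 6}
  x = 3: [0↦10, 1↦2, 2↦4, 3↦6, 4↦9, 5↦3, 6↦0, 7↦1, 8↦7, 9↦8, 10↦5]  zeros at y ∈ {6}
  x = 4: [0↦5, 1↦5, 2↦2, 3↦8, 4↦2, 5↦7, 6↦2, 7↦10, 8↦10, 9↦3, 10↦1]  zeros at y ∈ ∅
  x = 5: [0↦0, 1↦10, 2↦4, 3↦5, 4↦3, 5↦10, 6↦5, 7↦0, 8↦7, 9↦5, 10↦6]  zeros at y ∈ {0, 7}
  x = 6: [0↦5, 1↦5, 2↦9, 3↦7, 4↦0, 5↦0, 6↦8, 7↦3, 8↦8, 9↦2, 10↦8]  zeros at y ∈ {4, 5}
  x = 7: [0↦8, 1↦0, 2↦5, 3↦2, 4↦3, 5↦9, 6↦10, 7↦7, 8↦1, 9↦4, 10↦6]  zeros at y ∈ {1}
  x = 8: [0↦8, 1↦5, 2↦2, 3↦0, 4↦0, 5↦3, 6↦10, 7↦0, 8↦7, 9↦10, 10↦10]  zeros at y ∈ {3, 4, 7}
  x = 9: [0↦4, 1↦8, 2↦10, 3↦0, 4↦1, 5↦3, 6↦7, 7↦3, 8↦3, 9↦8, 10↦8]  zeros at y ∈ {3}
  x = 10: [0↦6, 1↦8, 2↦6, 3↦1, 4↦5, 5↦8, 6↦0, 7↦4, 8↦10, 9↦8, 10↦10]  zeros at y ∈ {6}
Collecting zeros: affine points = {(0, 2), (0, 4), (1, 10), (2, 2), (2, 3), (2, 6), (3, 6), (5, 0), (5, 7), (6, 4), (6, 5), (7, 1), (8, 3), (8, 4), (8, 7), (9, 3), (10, 6)}.
Total count |C(F_11)_aff| = 17.


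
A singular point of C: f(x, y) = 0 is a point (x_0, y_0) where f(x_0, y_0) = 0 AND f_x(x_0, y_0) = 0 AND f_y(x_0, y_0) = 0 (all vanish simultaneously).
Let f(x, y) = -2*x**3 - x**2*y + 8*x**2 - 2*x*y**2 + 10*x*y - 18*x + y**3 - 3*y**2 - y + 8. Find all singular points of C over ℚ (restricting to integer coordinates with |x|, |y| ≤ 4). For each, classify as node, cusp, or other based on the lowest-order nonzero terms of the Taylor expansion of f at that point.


Singular points: {(1, 2)}; classification: cusp.

Compute partial derivatives:
  f_x = -6*x**2 - 2*x*y + 16*x - 2*y**2 + 10*y - 18.
  f_y = -x**2 - 4*x*y + 10*x + 3*y**2 - 6*y - 1.
Scan x_0 ∈ {−4, ..., 4}. For each x_0, f_y(x_0, y) is a polynomial in y; find its integer roots y ∈ {−4, ..., 4}, then test f_x and f at those candidates.
  x = -4: f_y(-4, y) = 3*y**2 + 10*y - 57; vanishes at y ∈ {3}. (-4, 3): f_x = -142 ≠ 0.
  x = -3: f_y(-3, y) = 3*y**2 + 6*y - 40; no integer root y with |y| ≤ 4.
  x = -2: f_y(-2, y) = 3*y**2 + 2*y - 25; no integer root y with |y| ≤ 4.
  x = -1: f_y(-1, y) = 3*y**2 - 2*y - 12; no integer root y with |y| ≤ 4.
  x = 0: f_y(0, y) = 3*y**2 - 6*y - 1; no integer root y with |y| ≤ 4.
  x = 1: f_y(1, y) = 3*y**2 - 10*y + 8; vanishes at y ∈ {2}. (1, 2): f_x = 0, f = 0 — SINGULAR.
  x = 2: f_y(2, y) = 3*y**2 - 14*y + 15; vanishes at y ∈ {3}. (2, 3): f_x = -10 ≠ 0.
  x = 3: f_y(3, y) = 3*y**2 - 18*y + 20; no integer root y with |y| ≤ 4.
  x = 4: f_y(4, y) = 3*y**2 - 22*y + 23; no integer root y with |y| ≤ 4.
Only singular point on the grid: (1, 2).
Classify: substitute x = 1 + u, y = 2 + v and expand: f = -2*u**3 - u**2*v - 2*u*v**2 + v**3 + v**2.
No constant or linear terms (consistent with a singular point). Quadratic part: v**2. Cubic part: -2*u**3 - u**2*v - 2*u*v**2 + v**3.
The quadratic part v**2 is a perfect square, so there is a single (double) tangent line v = 0, i.e. y = 2. Restricting the cubic part to that line (v = 0) leaves -2*u**3 ≠ 0, so f is not divisible by v and the branch is v² ≈ 2*u**3 to lowest order — this is a cusp.
Classification: cusp.


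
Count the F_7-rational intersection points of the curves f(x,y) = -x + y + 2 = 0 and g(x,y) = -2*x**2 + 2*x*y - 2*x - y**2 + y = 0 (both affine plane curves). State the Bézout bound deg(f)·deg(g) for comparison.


Common zeros: ∅; count = 0; Bézout bound = 2.

deg(f) = 1, deg(g) = 2, so Bézout bound = 2.
Scan x ∈ F_7. For each x, list the y ∈ F_7 with f(x, y) ≡ 0 and those with g(x, y) ≡ 0 (mod 7); the common zeros in that column are the intersection.
  x = 0: f ≡ 0 at y ∈ {5}; g ≡ 0 at y ∈ {0, 1}; common: ∅.
  x = 1: f ≡ 0 at y ∈ {6}; g ≡ 0 at y ∈ {5}; common: ∅.
  x = 2: f ≡ 0 at y ∈ {0}; g ≡ 0 at y ∈ ∅; common: ∅.
  x = 3: f ≡ 0 at y ∈ {1}; g ≡ 0 at y ∈ {2, 5}; common: ∅.
  x = 4: f ≡ 0 at y ∈ {2}; g ≡ 0 at y ∈ ∅; common: ∅.
  x = 5: f ≡ 0 at y ∈ {3}; g ≡ 0 at y ∈ {2}; common: ∅.
  x = 6: f ≡ 0 at y ∈ {4}; g ≡ 0 at y ∈ {0, 6}; common: ∅.
Collecting: common zeros = ∅, so the count is 0.
Comparison with the Bézout bound: 0 ≤ 2 = deg(f)·deg(g), as expected for curves with no common component (the affine F_7-count falls short of the bound because intersections may lie at infinity, over extension fields, or carry multiplicity).


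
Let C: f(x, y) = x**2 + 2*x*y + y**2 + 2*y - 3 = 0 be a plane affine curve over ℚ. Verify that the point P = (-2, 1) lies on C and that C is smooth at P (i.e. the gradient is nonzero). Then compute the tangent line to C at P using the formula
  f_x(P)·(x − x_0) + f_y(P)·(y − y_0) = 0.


Tangent line at P: -2*x - 4 = 0.

Step 1: f(-2, 1) = 0, so P lies on C.
Step 2: partial derivatives
  f_x(x, y) = 2*x + 2*y, f_y(x, y) = 2*x + 2*y + 2.
  f_x(P) = -2, f_y(P) = 0 (gradient nonzero, so P is smooth).
Step 3: tangent line at P: -2·(x − -2) + 0·(y − 1) = 0.
Expanding: -2*x - 4 = 0.


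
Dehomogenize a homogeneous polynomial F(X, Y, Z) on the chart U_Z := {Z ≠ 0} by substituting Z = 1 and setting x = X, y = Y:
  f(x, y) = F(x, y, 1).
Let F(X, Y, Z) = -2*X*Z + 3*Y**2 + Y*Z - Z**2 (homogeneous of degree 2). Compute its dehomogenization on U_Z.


f(x, y) = -2*x + 3*y**2 + y - 1

On U_Z we set Z = 1. Each monomial c·X^i·Y^j·Z^k in F becomes c·x^i·y^j·1^k = c·x^i·y^j.
Substituting Z = 1: F(X, Y, 1) = -2*x + 3*y**2 + y - 1.
Note: deg(f) ≤ deg(F) = 2; strict inequality happens when F is divisible by Z (lost terms).


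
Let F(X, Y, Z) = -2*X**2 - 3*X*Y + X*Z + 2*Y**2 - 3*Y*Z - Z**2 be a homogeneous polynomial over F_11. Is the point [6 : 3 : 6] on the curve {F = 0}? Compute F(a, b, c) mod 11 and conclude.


F(6,3,6) ≡ 3 (mod 11); P is NOT on the curve.

Evaluate F(6, 3, 6) term-by-term (mod 11).
  -2*X**2 ↦ -2·36·1·1 = -72
  -3*X*Y ↦ -3·6·3·1 = -54
  X*Z ↦ 1·6·1·6 = 36
  2*Y**2 ↦ 2·1·9·1 = 18
  -3*Y*Z ↦ -3·1·3·6 = -54
  -Z**2 ↦ -1·1·1·36 = -36
Sum: F(6, 3, 6) = (-72) + (-54) + (36) + (18) + (-54) + (-36) = -162.
Reducing mod 11: -162 ≡ 3 (mod 11).
Since F(a, b, c) ≡ 3 ≠ 0 (mod 11), P does NOT lie on the curve.


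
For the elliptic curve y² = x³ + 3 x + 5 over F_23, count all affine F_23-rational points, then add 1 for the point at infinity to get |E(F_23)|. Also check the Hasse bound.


Affine points = {(1, 3), (1, 20), (3, 8), (3, 15), (4, 9), (4, 14), (6, 3), (6, 20), (7, 1), (7, 22), (8, 9), (8, 14), (9, 5), (9, 18), (10, 0), (11, 9), (11, 14), (14, 10), (14, 13), (16, 3), (16, 20), (17, 1), (17, 22), (18, 7), (18, 16), (22, 1), (22, 22)}; affine count = 27; |E(F_23)| = 28.

Discriminant check: Δ ∝ 4a³ + 27b² = 4·3³ + 27·5² = 4·27 + 27·25 ≡ 1 (mod 23). Nonzero ⇒ E is nonsingular.
For each x ∈ F_23, compute rhs = x³ + 3·x + 5 mod 23, then count y ∈ F_23 with y² ≡ rhs.
  x = 0: rhs = 5, matching y values: none (0 points).
  x = 1: rhs = 9, matching y values: 3, 20 (2 points).
  x = 2: rhs = 19, matching y values: none (0 points).
  x = 3: rhs = 18, matching y values: 8, 15 (2 points).
  x = 4: rhs = 12, matching y values: 9, 14 (2 points).
  x = 5: rhs = 7, matching y values: none (0 points).
  x = 6: rhs = 9, matching y values: 3, 20 (2 points).
  x = 7: rhs = 1, matching y values: 1, 22 (2 points).
  x = 8: rhs = 12, matching y values: 9, 14 (2 points).
  x = 9: rhs = 2, matching y values: 5, 18 (2 points).
  x = 10: rhs = 0, matching y values: 0 (1 points).
  x = 11: rhs = 12, matching y values: 9, 14 (2 points).
  x = 12: rhs = 21, matching y values: none (0 points).
  x = 13: rhs = 10, matching y values: none (0 points).
  x = 14: rhs = 8, matching y values: 10, 13 (2 points).
  x = 15: rhs = 21, matching y values: none (0 points).
  x = 16: rhs = 9, matching y values: 3, 20 (2 points).
  x = 17: rhs = 1, matching y values: 1, 22 (2 points).
  x = 18: rhs = 3, matching y values: 7, 16 (2 points).
  x = 19: rhs = 21, matching y values: none (0 points).
  x = 20: rhs = 15, matching y values: none (0 points).
  x = 21: rhs = 14, matching y values: none (0 points).
  x = 22: rhs = 1, matching y values: 1, 22 (2 points).
Total affine count: 27.
Full point count |E(F_23)| = 27 + 1 = 28.
Hasse bound: |28 − (23+1)| = |4| = 4 ≤ 2√23 ≈ 9.5917 ✓.


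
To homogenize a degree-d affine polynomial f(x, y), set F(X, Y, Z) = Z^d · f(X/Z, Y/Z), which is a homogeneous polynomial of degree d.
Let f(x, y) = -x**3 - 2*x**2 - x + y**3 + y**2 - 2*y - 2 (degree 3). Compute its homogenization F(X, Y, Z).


F(X, Y, Z) = -X**3 - 2*X**2*Z - X*Z**2 + Y**3 + Y**2*Z - 2*Y*Z**2 - 2*Z**3

deg(f) = 3.
Substitute x = X/Z, y = Y/Z into f, then multiply by Z^3.
  monomial -1·x^3·y^0 ↦ -1·X^3·Y^0·Z^0.
  monomial -2·x^2·y^0 ↦ -2·X^2·Y^0·Z^1.
  monomial -1·x^1·y^0 ↦ -1·X^1·Y^0·Z^2.
  monomial 1·x^0·y^3 ↦ 1·X^0·Y^3·Z^0.
  monomial 1·x^0·y^2 ↦ 1·X^0·Y^2·Z^1.
  monomial -2·x^0·y^1 ↦ -2·X^0·Y^1·Z^2.
  monomial -2·x^0·y^0 ↦ -2·X^0·Y^0·Z^3.
Collecting: F(X, Y, Z) = -X**3 - 2*X**2*Z - X*Z**2 + Y**3 + Y**2*Z - 2*Y*Z**2 - 2*Z**3.


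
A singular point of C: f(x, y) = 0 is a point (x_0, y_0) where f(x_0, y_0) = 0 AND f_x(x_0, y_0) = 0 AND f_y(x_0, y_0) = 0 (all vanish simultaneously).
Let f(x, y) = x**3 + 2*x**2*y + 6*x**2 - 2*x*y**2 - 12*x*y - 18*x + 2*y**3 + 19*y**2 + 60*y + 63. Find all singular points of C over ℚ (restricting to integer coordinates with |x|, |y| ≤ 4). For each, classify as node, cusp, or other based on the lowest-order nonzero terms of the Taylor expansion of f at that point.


Singular points: {(0, -3)}; classification: cusp.

Compute partial derivatives:
  f_x = 3*x**2 + 4*x*y + 12*x - 2*y**2 - 12*y - 18.
  f_y = 2*x**2 - 4*x*y - 12*x + 6*y**2 + 38*y + 60.
Scan x_0 ∈ {−4, ..., 4}. For each x_0, f_y(x_0, y) is a polynomial in y; find its integer roots y ∈ {−4, ..., 4}, then test f_x and f at those candidates.
  x = -4: f_y(-4, y) = 6*y**2 + 54*y + 140; no integer root y with |y| ≤ 4.
  x = -3: f_y(-3, y) = 6*y**2 + 50*y + 114; no integer root y with |y| ≤ 4.
  x = -2: f_y(-2, y) = 6*y**2 + 46*y + 92; no integer root y with |y| ≤ 4.
  x = -1: f_y(-1, y) = 6*y**2 + 42*y + 74; no integer root y with |y| ≤ 4.
  x = 0: f_y(0, y) = 6*y**2 + 38*y + 60; vanishes at y ∈ {-3}. (0, -3): f_x = 0, f = 0 — SINGULAR.
  x = 1: f_y(1, y) = 6*y**2 + 34*y + 50; no integer root y with |y| ≤ 4.
  x = 2: f_y(2, y) = 6*y**2 + 30*y + 44; no integer root y with |y| ≤ 4.
  x = 3: f_y(3, y) = 6*y**2 + 26*y + 42; no integer root y with |y| ≤ 4.
  x = 4: f_y(4, y) = 6*y**2 + 22*y + 44; no integer root y with |y| ≤ 4.
Only singular point on the grid: (0, -3).
Classify: substitute x = 0 + u, y = -3 + v and expand: f = u**3 + 2*u**2*v - 2*u*v**2 + 2*v**3 + v**2.
No constant or linear terms (consistent with a singular point). Quadratic part: v**2. Cubic part: u**3 + 2*u**2*v - 2*u*v**2 + 2*v**3.
The quadratic part v**2 is a perfect square, so there is a single (double) tangent line v = 0, i.e. y = -3. Restricting the cubic part to that line (v = 0) leaves u**3 ≠ 0, so f is not divisible by v and the branch is v² ≈ -u**3 to lowest order — this is a cusp.
Classification: cusp.


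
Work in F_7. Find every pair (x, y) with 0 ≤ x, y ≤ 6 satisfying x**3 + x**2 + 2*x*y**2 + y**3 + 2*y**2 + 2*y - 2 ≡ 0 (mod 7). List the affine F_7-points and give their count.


Affine F_7-points: {(0, 3), (1, 0), (1, 1), (1, 2), (4, 1), (6, 4), (6, 5)}; count = 7.

For each of the 49 pairs (x, y) ∈ F_7², evaluate f(x, y) mod 7. Record the zeros.
  x = 0: [0↦5, 1↦3, 2↦4, 3↦0, 4↦4, 5↦1, 6↦4]  zeros at y ∈ {3}
  x = 1: [0↦0, 1↦0, 2↦0, 3↦6, 4↦3, 5↦4, 6↦1]  zeros at y ∈ {0, 1, 2}
  x = 2: [0↦3, 1↦5, 2↦4, 3↦6, 4↦3, 5↦1, 6↦6]  zeros at y ∈ ∅
  x = 3: [0↦6, 1↦3, 2↦1, 3↦6, 4↦3, 5↦5, 6↦4]  zeros at y ∈ ∅
  x = 4: [0↦1, 1↦0, 2↦4, 3↦5, 4↦2, 5↦1, 6↦1]  zeros at y ∈ {1}
  x = 5: [0↦1, 1↦2, 2↦5, 3↦2, 4↦6, 5↦2, 6↦3]  zeros at y ∈ ∅
  x = 6: [0↦5, 1↦1, 2↦3, 3↦3, 4↦0, 5↦0, 6↦2]  zeros at y ∈ {4, 5}
Collecting zeros: affine points = {(0, 3), (1, 0), (1, 1), (1, 2), (4, 1), (6, 4), (6, 5)}.
Total count |C(F_7)_aff| = 7.


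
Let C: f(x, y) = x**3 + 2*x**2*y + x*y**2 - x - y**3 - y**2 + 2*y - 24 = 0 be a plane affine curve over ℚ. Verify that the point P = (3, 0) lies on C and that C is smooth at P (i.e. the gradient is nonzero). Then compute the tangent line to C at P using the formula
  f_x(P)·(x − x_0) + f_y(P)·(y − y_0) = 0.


Tangent line at P: 26*x + 20*y - 78 = 0.

Step 1: f(3, 0) = 0, so P lies on C.
Step 2: partial derivatives
  f_x(x, y) = 3*x**2 + 4*x*y + y**2 - 1, f_y(x, y) = 2*x**2 + 2*x*y - 3*y**2 - 2*y + 2.
  f_x(P) = 26, f_y(P) = 20 (gradient nonzero, so P is smooth).
Step 3: tangent line at P: 26·(x − 3) + 20·(y − 0) = 0.
Expanding: 26*x + 20*y - 78 = 0.


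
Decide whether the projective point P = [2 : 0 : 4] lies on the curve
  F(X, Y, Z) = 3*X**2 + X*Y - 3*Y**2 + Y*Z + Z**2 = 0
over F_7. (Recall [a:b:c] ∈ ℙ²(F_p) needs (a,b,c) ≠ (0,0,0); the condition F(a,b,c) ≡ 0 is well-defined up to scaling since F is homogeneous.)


F(2,0,4) ≡ 0 (mod 7); P is on the curve.

Evaluate F(2, 0, 4) term-by-term (mod 7).
  3*X**2 ↦ 3·4·1·1 = 12
  X*Y ↦ 1·2·0·1 = 0
  -3*Y**2 ↦ -3·1·0·1 = 0
  Y*Z ↦ 1·1·0·4 = 0
  Z**2 ↦ 1·1·1·16 = 16
Sum: F(2, 0, 4) = (12) + (0) + (0) + (0) + (16) = 28.
Reducing mod 7: 28 ≡ 0 (mod 7).
Since F(a, b, c) ≡ 0 (mod 7), P lies on the curve.


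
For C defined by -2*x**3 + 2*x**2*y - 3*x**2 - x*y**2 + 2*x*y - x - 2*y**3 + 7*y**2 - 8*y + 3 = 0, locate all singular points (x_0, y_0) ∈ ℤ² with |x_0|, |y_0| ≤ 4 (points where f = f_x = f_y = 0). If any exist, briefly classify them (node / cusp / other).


Singular points: {(0, 1)}; classification: node.

Compute partial derivatives:
  f_x = -6*x**2 + 4*x*y - 6*x - y**2 + 2*y - 1.
  f_y = 2*x**2 - 2*x*y + 2*x - 6*y**2 + 14*y - 8.
Scan x_0 ∈ {−4, ..., 4}. For each x_0, f_y(x_0, y) is a polynomial in y; find its integer roots y ∈ {−4, ..., 4}, then test f_x and f at those candidates.
  x = -4: f_y(-4, y) = -6*y**2 + 22*y + 16; no integer root y with |y| ≤ 4.
  x = -3: f_y(-3, y) = -6*y**2 + 20*y + 4; no integer root y with |y| ≤ 4.
  x = -2: f_y(-2, y) = -6*y**2 + 18*y - 4; no integer root y with |y| ≤ 4.
  x = -1: f_y(-1, y) = -6*y**2 + 16*y - 8; vanishes at y ∈ {2}. (-1, 2): f_x = -9 ≠ 0.
  x = 0: f_y(0, y) = -6*y**2 + 14*y - 8; vanishes at y ∈ {1}. (0, 1): f_x = 0, f = 0 — SINGULAR.
  x = 1: f_y(1, y) = -6*y**2 + 12*y - 4; no integer root y with |y| ≤ 4.
  x = 2: f_y(2, y) = -6*y**2 + 10*y + 4; vanishes at y ∈ {2}. (2, 2): f_x = -21 ≠ 0.
  x = 3: f_y(3, y) = -6*y**2 + 8*y + 16; no integer root y with |y| ≤ 4.
  x = 4: f_y(4, y) = -6*y**2 + 6*y + 32; no integer root y with |y| ≤ 4.
Only singular point on the grid: (0, 1).
Classify: substitute x = 0 + u, y = 1 + v and expand: f = -2*u**3 + 2*u**2*v - u**2 - u*v**2 - 2*v**3 + v**2.
No constant or linear terms (consistent with a singular point). Quadratic part: -u**2 + v**2. Cubic part: -2*u**3 + 2*u**2*v - u*v**2 - 2*v**3.
The quadratic part v**2 - u**2 = (v − u)(v + u) splits into two distinct linear factors, so there are two distinct tangent lines y − 1 = ±(x − 0) — this is a node (ordinary double point).
Classification: node.


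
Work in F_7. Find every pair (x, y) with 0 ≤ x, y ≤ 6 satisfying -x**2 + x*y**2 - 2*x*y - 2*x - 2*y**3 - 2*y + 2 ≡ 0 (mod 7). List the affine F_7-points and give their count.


Affine F_7-points: {(1, 2), (2, 4), (3, 6), (4, 2), (4, 3), (4, 4), (5, 1), (5, 6), (6, 1)}; count = 9.

For each of the 49 pairs (x, y) ∈ F_7², evaluate f(x, y) mod 7. Record the zeros.
  x = 0: [0↦2, 1↦5, 2↦3, 3↦5, 4↦6, 5↦1, 6↦6]  zeros at y ∈ ∅
  x = 1: [0↦6, 1↦1, 2↦0, 3↦5, 4↦4, 5↦6, 6↦6]  zeros at y ∈ {2}
  x = 2: [0↦1, 1↦2, 2↦2, 3↦3, 4↦0, 5↦2, 6↦4]  zeros at y ∈ {4}
  x = 3: [0↦1, 1↦1, 2↦2, 3↦6, 4↦1, 5↦3, 6↦0]  zeros at y ∈ {6}
  x = 4: [0↦6, 1↦5, 2↦0, 3↦0, 4↦0, 5↦2, 6↦1]  zeros at y ∈ {2, 3, 4}
  x = 5: [0↦2, 1↦0, 2↦3, 3↦6, 4↦4, 5↦6, 6↦0]  zeros at y ∈ {1, 6}
  x = 6: [0↦3, 1↦0, 2↦4, 3↦3, 4↦6, 5↦1, 6↦4]  zeros at y ∈ {1}
Collecting zeros: affine points = {(1, 2), (2, 4), (3, 6), (4, 2), (4, 3), (4, 4), (5, 1), (5, 6), (6, 1)}.
Total count |C(F_7)_aff| = 9.


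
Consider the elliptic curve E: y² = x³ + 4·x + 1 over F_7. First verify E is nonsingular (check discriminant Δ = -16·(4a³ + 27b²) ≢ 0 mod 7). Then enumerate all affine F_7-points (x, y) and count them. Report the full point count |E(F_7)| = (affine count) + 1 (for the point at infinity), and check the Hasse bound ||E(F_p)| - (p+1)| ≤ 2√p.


Affine points = {(0, 1), (0, 6), (4, 2), (4, 5)}; affine count = 4; |E(F_7)| = 5.

Discriminant check: Δ ∝ 4a³ + 27b² = 4·4³ + 27·1² = 4·64 + 27·1 ≡ 3 (mod 7). Nonzero ⇒ E is nonsingular.
For each x ∈ F_7, compute rhs = x³ + 4·x + 1 mod 7, then count y ∈ F_7 with y² ≡ rhs.
  x = 0: rhs = 1, matching y values: 1, 6 (2 points).
  x = 1: rhs = 6, matching y values: none (0 points).
  x = 2: rhs = 3, matching y values: none (0 points).
  x = 3: rhs = 5, matching y values: none (0 points).
  x = 4: rhs = 4, matching y values: 2, 5 (2 points).
  x = 5: rhs = 6, matching y values: none (0 points).
  x = 6: rhs = 3, matching y values: none (0 points).
Total affine count: 4.
Full point count |E(F_7)| = 4 + 1 = 5.
Hasse bound: |5 − (7+1)| = |-3| = 3 ≤ 2√7 ≈ 5.2915 ✓.


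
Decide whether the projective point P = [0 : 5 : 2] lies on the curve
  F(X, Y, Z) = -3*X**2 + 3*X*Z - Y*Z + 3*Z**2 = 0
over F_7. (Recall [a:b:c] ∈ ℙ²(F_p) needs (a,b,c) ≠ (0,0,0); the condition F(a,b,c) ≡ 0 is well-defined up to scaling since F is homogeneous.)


F(0,5,2) ≡ 2 (mod 7); P is NOT on the curve.

Evaluate F(0, 5, 2) term-by-term (mod 7).
  -3*X**2 ↦ -3·0·1·1 = 0
  3*X*Z ↦ 3·0·1·2 = 0
  -Y*Z ↦ -1·1·5·2 = -10
  3*Z**2 ↦ 3·1·1·4 = 12
Sum: F(0, 5, 2) = (0) + (0) + (-10) + (12) = 2.
Reducing mod 7: 2 ≡ 2 (mod 7).
Since F(a, b, c) ≡ 2 ≠ 0 (mod 7), P does NOT lie on the curve.


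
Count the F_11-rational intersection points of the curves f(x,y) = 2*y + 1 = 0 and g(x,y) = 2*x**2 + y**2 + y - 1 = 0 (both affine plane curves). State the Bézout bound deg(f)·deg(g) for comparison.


Common zeros: ∅; count = 0; Bézout bound = 2.

deg(f) = 1, deg(g) = 2, so Bézout bound = 2.
Scan x ∈ F_11. For each x, list the y ∈ F_11 with f(x, y) ≡ 0 and those with g(x, y) ≡ 0 (mod 11); the common zeros in that column are the intersection.
  x = 0: f ≡ 0 at y ∈ {5}; g ≡ 0 at y ∈ {3, 7}; common: ∅.
  x = 1: f ≡ 0 at y ∈ {5}; g ≡ 0 at y ∈ ∅; common: ∅.
  x = 2: f ≡ 0 at y ∈ {5}; g ≡ 0 at y ∈ ∅; common: ∅.
  x = 3: f ≡ 0 at y ∈ {5}; g ≡ 0 at y ∈ ∅; common: ∅.
  x = 4: f ≡ 0 at y ∈ {5}; g ≡ 0 at y ∈ {1, 9}; common: ∅.
  x = 5: f ≡ 0 at y ∈ {5}; g ≡ 0 at y ∈ {2, 8}; common: ∅.
  x = 6: f ≡ 0 at y ∈ {5}; g ≡ 0 at y ∈ {2, 8}; common: ∅.
  x = 7: f ≡ 0 at y ∈ {5}; g ≡ 0 at y ∈ {1, 9}; common: ∅.
  x = 8: f ≡ 0 at y ∈ {5}; g ≡ 0 at y ∈ ∅; common: ∅.
  x = 9: f ≡ 0 at y ∈ {5}; g ≡ 0 at y ∈ ∅; common: ∅.
  x = 10: f ≡ 0 at y ∈ {5}; g ≡ 0 at y ∈ ∅; common: ∅.
Collecting: common zeros = ∅, so the count is 0.
Comparison with the Bézout bound: 0 ≤ 2 = deg(f)·deg(g), as expected for curves with no common component (the affine F_11-count falls short of the bound because intersections may lie at infinity, over extension fields, or carry multiplicity).


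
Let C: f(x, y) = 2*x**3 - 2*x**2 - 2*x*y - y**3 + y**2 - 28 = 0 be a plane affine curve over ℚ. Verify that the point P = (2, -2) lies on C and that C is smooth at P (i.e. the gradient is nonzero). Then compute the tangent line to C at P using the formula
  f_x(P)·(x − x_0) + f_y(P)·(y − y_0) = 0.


Tangent line at P: 20*x - 20*y - 80 = 0.

Step 1: f(2, -2) = 0, so P lies on C.
Step 2: partial derivatives
  f_x(x, y) = 6*x**2 - 4*x - 2*y, f_y(x, y) = -2*x - 3*y**2 + 2*y.
  f_x(P) = 20, f_y(P) = -20 (gradient nonzero, so P is smooth).
Step 3: tangent line at P: 20·(x − 2) + -20·(y − -2) = 0.
Expanding: 20*x - 20*y - 80 = 0.


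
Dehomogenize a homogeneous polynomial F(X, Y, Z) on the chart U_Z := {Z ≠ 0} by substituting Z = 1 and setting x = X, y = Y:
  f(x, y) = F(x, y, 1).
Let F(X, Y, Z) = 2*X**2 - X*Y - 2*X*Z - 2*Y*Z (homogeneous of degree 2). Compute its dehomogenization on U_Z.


f(x, y) = 2*x**2 - x*y - 2*x - 2*y

On U_Z we set Z = 1. Each monomial c·X^i·Y^j·Z^k in F becomes c·x^i·y^j·1^k = c·x^i·y^j.
Substituting Z = 1: F(X, Y, 1) = 2*x**2 - x*y - 2*x - 2*y.
Note: deg(f) ≤ deg(F) = 2; strict inequality happens when F is divisible by Z (lost terms).


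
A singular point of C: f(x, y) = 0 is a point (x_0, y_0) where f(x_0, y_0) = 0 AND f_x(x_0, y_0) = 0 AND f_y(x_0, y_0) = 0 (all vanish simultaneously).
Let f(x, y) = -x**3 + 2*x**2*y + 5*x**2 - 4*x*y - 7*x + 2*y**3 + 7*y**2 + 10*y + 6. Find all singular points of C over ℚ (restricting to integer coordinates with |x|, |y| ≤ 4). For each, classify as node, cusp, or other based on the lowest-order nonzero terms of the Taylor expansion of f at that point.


Singular points: {(1, -1)}; classification: cusp.

Compute partial derivatives:
  f_x = -3*x**2 + 4*x*y + 10*x - 4*y - 7.
  f_y = 2*x**2 - 4*x + 6*y**2 + 14*y + 10.
Scan x_0 ∈ {−4, ..., 4}. For each x_0, f_y(x_0, y) is a polynomial in y; find its integer roots y ∈ {−4, ..., 4}, then test f_x and f at those candidates.
  x = -4: f_y(-4, y) = 6*y**2 + 14*y + 58; no integer root y with |y| ≤ 4.
  x = -3: f_y(-3, y) = 6*y**2 + 14*y + 40; no integer root y with |y| ≤ 4.
  x = -2: f_y(-2, y) = 6*y**2 + 14*y + 26; no integer root y with |y| ≤ 4.
  x = -1: f_y(-1, y) = 6*y**2 + 14*y + 16; no integer root y with |y| ≤ 4.
  x = 0: f_y(0, y) = 6*y**2 + 14*y + 10; no integer root y with |y| ≤ 4.
  x = 1: f_y(1, y) = 6*y**2 + 14*y + 8; vanishes at y ∈ {-1}. (1, -1): f_x = 0, f = 0 — SINGULAR.
  x = 2: f_y(2, y) = 6*y**2 + 14*y + 10; no integer root y with |y| ≤ 4.
  x = 3: f_y(3, y) = 6*y**2 + 14*y + 16; no integer root y with |y| ≤ 4.
  x = 4: f_y(4, y) = 6*y**2 + 14*y + 26; no integer root y with |y| ≤ 4.
Only singular point on the grid: (1, -1).
Classify: substitute x = 1 + u, y = -1 + v and expand: f = -u**3 + 2*u**2*v + 2*v**3 + v**2.
No constant or linear terms (consistent with a singular point). Quadratic part: v**2. Cubic part: -u**3 + 2*u**2*v + 2*v**3.
The quadratic part v**2 is a perfect square, so there is a single (double) tangent line v = 0, i.e. y = -1. Restricting the cubic part to that line (v = 0) leaves -u**3 ≠ 0, so f is not divisible by v and the branch is v² ≈ u**3 to lowest order — this is a cusp.
Classification: cusp.


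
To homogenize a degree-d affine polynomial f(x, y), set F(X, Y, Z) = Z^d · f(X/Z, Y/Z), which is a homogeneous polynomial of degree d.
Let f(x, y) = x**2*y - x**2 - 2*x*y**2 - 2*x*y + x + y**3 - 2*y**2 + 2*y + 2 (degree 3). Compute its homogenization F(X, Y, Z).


F(X, Y, Z) = X**2*Y - X**2*Z - 2*X*Y**2 - 2*X*Y*Z + X*Z**2 + Y**3 - 2*Y**2*Z + 2*Y*Z**2 + 2*Z**3

deg(f) = 3.
Substitute x = X/Z, y = Y/Z into f, then multiply by Z^3.
  monomial 1·x^2·y^1 ↦ 1·X^2·Y^1·Z^0.
  monomial -1·x^2·y^0 ↦ -1·X^2·Y^0·Z^1.
  monomial -2·x^1·y^2 ↦ -2·X^1·Y^2·Z^0.
  monomial -2·x^1·y^1 ↦ -2·X^1·Y^1·Z^1.
  monomial 1·x^1·y^0 ↦ 1·X^1·Y^0·Z^2.
  monomial 1·x^0·y^3 ↦ 1·X^0·Y^3·Z^0.
  monomial -2·x^0·y^2 ↦ -2·X^0·Y^2·Z^1.
  monomial 2·x^0·y^1 ↦ 2·X^0·Y^1·Z^2.
  monomial 2·x^0·y^0 ↦ 2·X^0·Y^0·Z^3.
Collecting: F(X, Y, Z) = X**2*Y - X**2*Z - 2*X*Y**2 - 2*X*Y*Z + X*Z**2 + Y**3 - 2*Y**2*Z + 2*Y*Z**2 + 2*Z**3.


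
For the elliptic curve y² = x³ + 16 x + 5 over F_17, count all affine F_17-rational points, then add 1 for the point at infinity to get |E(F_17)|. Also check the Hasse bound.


Affine points = {(7, 1), (7, 16), (8, 4), (8, 13), (10, 3), (10, 14), (11, 4), (11, 13), (12, 2), (12, 15), (13, 8), (13, 9), (14, 7), (14, 10), (15, 4), (15, 13)}; affine count = 16; |E(F_17)| = 17.

Discriminant check: Δ ∝ 4a³ + 27b² = 4·16³ + 27·5² = 4·4096 + 27·25 ≡ 8 (mod 17). Nonzero ⇒ E is nonsingular.
For each x ∈ F_17, compute rhs = x³ + 16·x + 5 mod 17, then count y ∈ F_17 with y² ≡ rhs.
  x = 0: rhs = 5, matching y values: none (0 points).
  x = 1: rhs = 5, matching y values: none (0 points).
  x = 2: rhs = 11, matching y values: none (0 points).
  x = 3: rhs = 12, matching y values: none (0 points).
  x = 4: rhs = 14, matching y values: none (0 points).
  x = 5: rhs = 6, matching y values: none (0 points).
  x = 6: rhs = 11, matching y values: none (0 points).
  x = 7: rhs = 1, matching y values: 1, 16 (2 points).
  x = 8: rhs = 16, matching y values: 4, 13 (2 points).
  x = 9: rhs = 11, matching y values: none (0 points).
  x = 10: rhs = 9, matching y values: 3, 14 (2 points).
  x = 11: rhs = 16, matching y values: 4, 13 (2 points).
  x = 12: rhs = 4, matching y values: 2, 15 (2 points).
  x = 13: rhs = 13, matching y values: 8, 9 (2 points).
  x = 14: rhs = 15, matching y values: 7, 10 (2 points).
  x = 15: rhs = 16, matching y values: 4, 13 (2 points).
  x = 16: rhs = 5, matching y values: none (0 points).
Total affine count: 16.
Full point count |E(F_17)| = 16 + 1 = 17.
Hasse bound: |17 − (17+1)| = |-1| = 1 ≤ 2√17 ≈ 8.2462 ✓.


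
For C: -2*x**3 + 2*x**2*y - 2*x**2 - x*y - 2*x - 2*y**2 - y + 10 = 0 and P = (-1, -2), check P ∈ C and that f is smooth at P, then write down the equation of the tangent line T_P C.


Tangent line at P: 6*x + 10*y + 26 = 0.

Step 1: f(-1, -2) = 0, so P lies on C.
Step 2: partial derivatives
  f_x(x, y) = -6*x**2 + 4*x*y - 4*x - y - 2, f_y(x, y) = 2*x**2 - x - 4*y - 1.
  f_x(P) = 6, f_y(P) = 10 (gradient nonzero, so P is smooth).
Step 3: tangent line at P: 6·(x − -1) + 10·(y − -2) = 0.
Expanding: 6*x + 10*y + 26 = 0.


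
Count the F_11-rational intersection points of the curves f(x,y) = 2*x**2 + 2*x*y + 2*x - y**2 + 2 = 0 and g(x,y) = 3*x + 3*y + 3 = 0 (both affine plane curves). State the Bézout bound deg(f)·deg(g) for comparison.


Common zeros: ∅; count = 0; Bézout bound = 2.

deg(f) = 2, deg(g) = 1, so Bézout bound = 2.
Scan x ∈ F_11. For each x, list the y ∈ F_11 with f(x, y) ≡ 0 and those with g(x, y) ≡ 0 (mod 11); the common zeros in that column are the intersection.
  x = 0: f ≡ 0 at y ∈ ∅; g ≡ 0 at y ∈ {10}; common: ∅.
  x = 1: f ≡ 0 at y ∈ ∅; g ≡ 0 at y ∈ {9}; common: ∅.
  x = 2: f ≡ 0 at y ∈ ∅; g ≡ 0 at y ∈ {8}; common: ∅.
  x = 3: f ≡ 0 at y ∈ ∅; g ≡ 0 at y ∈ {7}; common: ∅.
  x = 4: f ≡ 0 at y ∈ {9, 10}; g ≡ 0 at y ∈ {6}; common: ∅.
  x = 5: f ≡ 0 at y ∈ ∅; g ≡ 0 at y ∈ {5}; common: ∅.
  x = 6: f ≡ 0 at y ∈ {5, 7}; g ≡ 0 at y ∈ {4}; common: ∅.
  x = 7: f ≡ 0 at y ∈ {4, 10}; g ≡ 0 at y ∈ {3}; common: ∅.
  x = 8: f ≡ 0 at y ∈ {7, 9}; g ≡ 0 at y ∈ {2}; common: ∅.
  x = 9: f ≡ 0 at y ∈ ∅; g ≡ 0 at y ∈ {1}; common: ∅.
  x = 10: f ≡ 0 at y ∈ {4, 5}; g ≡ 0 at y ∈ {0}; common: ∅.
Collecting: common zeros = ∅, so the count is 0.
Comparison with the Bézout bound: 0 ≤ 2 = deg(f)·deg(g), as expected for curves with no common component (the affine F_11-count falls short of the bound because intersections may lie at infinity, over extension fields, or carry multiplicity).


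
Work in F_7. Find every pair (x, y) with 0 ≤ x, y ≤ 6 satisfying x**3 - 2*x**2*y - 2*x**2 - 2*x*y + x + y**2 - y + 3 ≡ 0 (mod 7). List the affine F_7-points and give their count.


Affine F_7-points: {(2, 1), (2, 5), (5, 2), (5, 3)}; count = 4.

For each of the 49 pairs (x, y) ∈ F_7², evaluate f(x, y) mod 7. Record the zeros.
  x = 0: [0↦3, 1↦3, 2↦5, 3↦2, 4↦1, 5↦2, 6↦5]  zeros at y ∈ ∅
  x = 1: [0↦3, 1↦6, 2↦4, 3↦4, 4↦6, 5↦3, 6↦2]  zeros at y ∈ ∅
  x = 2: [0↦5, 1↦0, 2↦4, 3↦3, 4↦4, 5↦0, 6↦5]  zeros at y ∈ {1, 5}
  x = 3: [0↦1, 1↦5, 2↦4, 3↦5, 4↦1, 5↦6, 6↦6]  zeros at y ∈ ∅
  x = 4: [0↦4, 1↦6, 2↦3, 3↦2, 4↦3, 5↦6, 6↦4]  zeros at y ∈ ∅
  x = 5: [0↦6, 1↦2, 2↦0, 3↦0, 4↦2, 5↦6, 6↦5]  zeros at y ∈ {2, 3}
  x = 6: [0↦6, 1↦6, 2↦1, 3↦5, 4↦4, 5↦5, 6↦1]  zeros at y ∈ ∅
Collecting zeros: affine points = {(2, 1), (2, 5), (5, 2), (5, 3)}.
Total count |C(F_7)_aff| = 4.


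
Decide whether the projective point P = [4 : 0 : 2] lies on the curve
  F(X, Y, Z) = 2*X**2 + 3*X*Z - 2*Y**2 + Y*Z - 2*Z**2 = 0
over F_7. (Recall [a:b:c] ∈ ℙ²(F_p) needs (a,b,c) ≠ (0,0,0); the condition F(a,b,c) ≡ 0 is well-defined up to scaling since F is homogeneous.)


F(4,0,2) ≡ 6 (mod 7); P is NOT on the curve.

Evaluate F(4, 0, 2) term-by-term (mod 7).
  2*X**2 ↦ 2·16·1·1 = 32
  3*X*Z ↦ 3·4·1·2 = 24
  -2*Y**2 ↦ -2·1·0·1 = 0
  Y*Z ↦ 1·1·0·2 = 0
  -2*Z**2 ↦ -2·1·1·4 = -8
Sum: F(4, 0, 2) = (32) + (24) + (0) + (0) + (-8) = 48.
Reducing mod 7: 48 ≡ 6 (mod 7).
Since F(a, b, c) ≡ 6 ≠ 0 (mod 7), P does NOT lie on the curve.


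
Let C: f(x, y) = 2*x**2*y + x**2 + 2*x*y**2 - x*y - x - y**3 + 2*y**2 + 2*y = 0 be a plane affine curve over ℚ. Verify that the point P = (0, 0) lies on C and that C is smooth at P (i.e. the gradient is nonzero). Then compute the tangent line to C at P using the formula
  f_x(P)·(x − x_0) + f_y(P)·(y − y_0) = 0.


Tangent line at P: -x + 2*y = 0.

Step 1: f(0, 0) = 0, so P lies on C.
Step 2: partial derivatives
  f_x(x, y) = 4*x*y + 2*x + 2*y**2 - y - 1, f_y(x, y) = 2*x**2 + 4*x*y - x - 3*y**2 + 4*y + 2.
  f_x(P) = -1, f_y(P) = 2 (gradient nonzero, so P is smooth).
Step 3: tangent line at P: -1·(x − 0) + 2·(y − 0) = 0.
Expanding: -x + 2*y = 0.


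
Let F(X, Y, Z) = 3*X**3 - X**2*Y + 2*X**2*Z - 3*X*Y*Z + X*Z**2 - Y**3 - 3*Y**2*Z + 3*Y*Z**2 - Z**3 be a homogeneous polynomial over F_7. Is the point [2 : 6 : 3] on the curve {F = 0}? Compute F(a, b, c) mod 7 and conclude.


F(2,6,3) ≡ 5 (mod 7); P is NOT on the curve.

Evaluate F(2, 6, 3) term-by-term (mod 7).
  3*X**3 ↦ 3·8·1·1 = 24
  -X**2*Y ↦ -1·4·6·1 = -24
  2*X**2*Z ↦ 2·4·1·3 = 24
  -3*X*Y*Z ↦ -3·2·6·3 = -108
  X*Z**2 ↦ 1·2·1·9 = 18
  -Y**3 ↦ -1·1·216·1 = -216
  -3*Y**2*Z ↦ -3·1·36·3 = -324
  3*Y*Z**2 ↦ 3·1·6·9 = 162
  -Z**3 ↦ -1·1·1·27 = -27
Sum: F(2, 6, 3) = (24) + (-24) + (24) + (-108) + (18) + (-216) + (-324) + (162) + (-27) = -471.
Reducing mod 7: -471 ≡ 5 (mod 7).
Since F(a, b, c) ≡ 5 ≠ 0 (mod 7), P does NOT lie on the curve.
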